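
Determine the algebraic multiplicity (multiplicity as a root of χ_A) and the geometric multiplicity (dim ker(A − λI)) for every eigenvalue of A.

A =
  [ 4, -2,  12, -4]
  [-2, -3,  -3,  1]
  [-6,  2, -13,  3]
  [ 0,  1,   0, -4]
λ = -4: alg = 4, geom = 2

Step 1 — factor the characteristic polynomial to read off the algebraic multiplicities:
  χ_A(x) = (x + 4)^4

Step 2 — compute geometric multiplicities via the rank-nullity identity g(λ) = n − rank(A − λI):
  rank(A − (-4)·I) = 2, so dim ker(A − (-4)·I) = n − 2 = 2

Summary:
  λ = -4: algebraic multiplicity = 4, geometric multiplicity = 2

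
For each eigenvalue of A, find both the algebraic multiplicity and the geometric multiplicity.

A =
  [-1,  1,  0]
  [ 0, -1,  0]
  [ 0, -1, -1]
λ = -1: alg = 3, geom = 2

Step 1 — factor the characteristic polynomial to read off the algebraic multiplicities:
  χ_A(x) = (x + 1)^3

Step 2 — compute geometric multiplicities via the rank-nullity identity g(λ) = n − rank(A − λI):
  rank(A − (-1)·I) = 1, so dim ker(A − (-1)·I) = n − 1 = 2

Summary:
  λ = -1: algebraic multiplicity = 3, geometric multiplicity = 2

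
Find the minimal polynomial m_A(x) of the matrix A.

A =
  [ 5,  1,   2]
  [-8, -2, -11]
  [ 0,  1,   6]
x^3 - 9*x^2 + 27*x - 27

The characteristic polynomial is χ_A(x) = (x - 3)^3, so the eigenvalues are known. The minimal polynomial is
  m_A(x) = Π_λ (x − λ)^{k_λ}
where k_λ is the size of the *largest* Jordan block for λ (equivalently, the smallest k with (A − λI)^k v = 0 for every generalised eigenvector v of λ).

  λ = 3: largest Jordan block has size 3, contributing (x − 3)^3

So m_A(x) = (x - 3)^3 = x^3 - 9*x^2 + 27*x - 27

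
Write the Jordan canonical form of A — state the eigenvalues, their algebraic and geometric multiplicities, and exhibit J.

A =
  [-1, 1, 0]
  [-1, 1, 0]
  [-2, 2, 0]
J_2(0) ⊕ J_1(0)

The characteristic polynomial is
  det(x·I − A) = x^3

Eigenvalues and multiplicities (the geometric multiplicity of λ is n − rank(A − λI), which equals the number of Jordan blocks for λ):
  λ = 0: algebraic multiplicity = 3, geometric multiplicity = 2

Determining the block sizes for each eigenvalue:
  λ = 0: 2 blocks summing to 3 forces exactly one block of size 2 and the rest size 1 → block sizes [2, 1]

Assembling the blocks gives a Jordan form
J =
  [0, 1, 0]
  [0, 0, 0]
  [0, 0, 0]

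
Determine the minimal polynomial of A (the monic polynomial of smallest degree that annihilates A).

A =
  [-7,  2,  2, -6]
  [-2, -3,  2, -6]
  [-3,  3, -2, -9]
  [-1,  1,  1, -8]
x^2 + 10*x + 25

The characteristic polynomial is χ_A(x) = (x + 5)^4, so the eigenvalues are known. The minimal polynomial is
  m_A(x) = Π_λ (x − λ)^{k_λ}
where k_λ is the size of the *largest* Jordan block for λ (equivalently, the smallest k with (A − λI)^k v = 0 for every generalised eigenvector v of λ).

  λ = -5: largest Jordan block has size 2, contributing (x + 5)^2

So m_A(x) = (x + 5)^2 = x^2 + 10*x + 25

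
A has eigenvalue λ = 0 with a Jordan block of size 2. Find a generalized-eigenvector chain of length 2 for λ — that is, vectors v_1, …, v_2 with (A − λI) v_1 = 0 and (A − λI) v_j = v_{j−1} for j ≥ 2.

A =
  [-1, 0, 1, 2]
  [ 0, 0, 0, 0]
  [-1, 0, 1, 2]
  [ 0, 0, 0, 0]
A Jordan chain for λ = 0 of length 2:
v_1 = (-1, 0, -1, 0)ᵀ
v_2 = (1, 0, 0, 0)ᵀ

Let N = A − (0)·I. We want v_2 with N^2 v_2 = 0 but N^1 v_2 ≠ 0; then v_{j-1} := N · v_j for j = 2, …, 2.

Pick v_2 = (1, 0, 0, 0)ᵀ.
Then v_1 = N · v_2 = (-1, 0, -1, 0)ᵀ.

Sanity check: (A − (0)·I) v_1 = (0, 0, 0, 0)ᵀ = 0. ✓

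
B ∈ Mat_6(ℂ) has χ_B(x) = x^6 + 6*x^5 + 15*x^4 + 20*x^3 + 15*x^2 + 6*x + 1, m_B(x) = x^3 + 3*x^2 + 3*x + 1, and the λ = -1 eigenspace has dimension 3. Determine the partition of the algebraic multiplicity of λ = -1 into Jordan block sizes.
Block sizes for λ = -1: [3, 2, 1]

Step 1 — from the characteristic polynomial, algebraic multiplicity of λ = -1 is 6. From dim ker(B − (-1)·I) = 3, there are exactly 3 Jordan blocks for λ = -1.
Step 2 — from the minimal polynomial, the factor (x + 1)^3 tells us the largest block for λ = -1 has size 3.
Step 3 — with total size 6, 3 blocks, and largest block 3, the block sizes (in nonincreasing order) are [3, 2, 1].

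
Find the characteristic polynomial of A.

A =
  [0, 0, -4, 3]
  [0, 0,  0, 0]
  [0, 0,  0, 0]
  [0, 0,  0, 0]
x^4

Expanding det(x·I − A) (e.g. by cofactor expansion or by noting that A is similar to its Jordan form J, which has the same characteristic polynomial as A) gives
  χ_A(x) = x^4
which factors as x^4. The eigenvalues (with algebraic multiplicities) are λ = 0 with multiplicity 4.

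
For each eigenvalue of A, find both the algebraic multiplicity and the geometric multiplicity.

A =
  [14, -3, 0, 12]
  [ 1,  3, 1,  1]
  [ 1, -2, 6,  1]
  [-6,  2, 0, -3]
λ = 5: alg = 4, geom = 2

Step 1 — factor the characteristic polynomial to read off the algebraic multiplicities:
  χ_A(x) = (x - 5)^4

Step 2 — compute geometric multiplicities via the rank-nullity identity g(λ) = n − rank(A − λI):
  rank(A − (5)·I) = 2, so dim ker(A − (5)·I) = n − 2 = 2

Summary:
  λ = 5: algebraic multiplicity = 4, geometric multiplicity = 2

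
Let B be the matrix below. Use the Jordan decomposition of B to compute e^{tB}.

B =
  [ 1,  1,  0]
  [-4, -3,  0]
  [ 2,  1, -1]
e^{tB} =
  [2*t*exp(-t) + exp(-t), t*exp(-t), 0]
  [-4*t*exp(-t), -2*t*exp(-t) + exp(-t), 0]
  [2*t*exp(-t), t*exp(-t), exp(-t)]

Strategy: write B = P · J · P⁻¹ where J is a Jordan canonical form, so e^{tB} = P · e^{tJ} · P⁻¹, and e^{tJ} can be computed block-by-block.

B has Jordan form
J =
  [-1,  1,  0]
  [ 0, -1,  0]
  [ 0,  0, -1]
(up to reordering of blocks).

Per-block formulas:
  For a 1×1 block at λ = -1: exp(t · [-1]) = [e^(-1t)].
  For a 2×2 Jordan block J_2(-1): exp(t · J_2(-1)) = e^(-1t)·(I + t·N), where N is the 2×2 nilpotent shift.

After assembling e^{tJ} and conjugating by P, we get:

e^{tB} =
  [2*t*exp(-t) + exp(-t), t*exp(-t), 0]
  [-4*t*exp(-t), -2*t*exp(-t) + exp(-t), 0]
  [2*t*exp(-t), t*exp(-t), exp(-t)]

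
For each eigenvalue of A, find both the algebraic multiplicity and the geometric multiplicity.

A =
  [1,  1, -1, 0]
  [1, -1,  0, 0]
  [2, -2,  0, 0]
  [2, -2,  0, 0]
λ = 0: alg = 4, geom = 2

Step 1 — factor the characteristic polynomial to read off the algebraic multiplicities:
  χ_A(x) = x^4

Step 2 — compute geometric multiplicities via the rank-nullity identity g(λ) = n − rank(A − λI):
  rank(A − (0)·I) = 2, so dim ker(A − (0)·I) = n − 2 = 2

Summary:
  λ = 0: algebraic multiplicity = 4, geometric multiplicity = 2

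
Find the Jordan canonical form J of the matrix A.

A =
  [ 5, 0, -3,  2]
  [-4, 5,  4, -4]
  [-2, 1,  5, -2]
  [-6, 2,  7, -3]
J_3(3) ⊕ J_1(3)

The characteristic polynomial is
  det(x·I − A) = x^4 - 12*x^3 + 54*x^2 - 108*x + 81 = (x - 3)^4

Eigenvalues and multiplicities (the geometric multiplicity of λ is n − rank(A − λI), which equals the number of Jordan blocks for λ):
  λ = 3: algebraic multiplicity = 4, geometric multiplicity = 2

Determining the block sizes for each eigenvalue:
  λ = 3: with am = 4 and gm = 2, the partition is not yet determined (e.g. several partitions of 4 into 2 parts exist). Let N = A − (3)·I. Computing rank(N^1) = 2, rank(N^2) = 1, rank(N^3) = 0; the number of blocks of size ≥ j is rank(N^{j−1}) − rank(N^j), giving [2, 1, 1]. So we have 1 block(s) of size 3, 1 block(s) of size 1 → block sizes [3, 1]

Assembling the blocks gives a Jordan form
J =
  [3, 1, 0, 0]
  [0, 3, 1, 0]
  [0, 0, 3, 0]
  [0, 0, 0, 3]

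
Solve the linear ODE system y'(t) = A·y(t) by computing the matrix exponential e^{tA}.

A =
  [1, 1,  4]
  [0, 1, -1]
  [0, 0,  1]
e^{tA} =
  [exp(t), t*exp(t), -t^2*exp(t)/2 + 4*t*exp(t)]
  [0, exp(t), -t*exp(t)]
  [0, 0, exp(t)]

Strategy: write A = P · J · P⁻¹ where J is a Jordan canonical form, so e^{tA} = P · e^{tJ} · P⁻¹, and e^{tJ} can be computed block-by-block.

A has Jordan form
J =
  [1, 1, 0]
  [0, 1, 1]
  [0, 0, 1]
(up to reordering of blocks).

Per-block formulas:
  For a 3×3 Jordan block J_3(1): exp(t · J_3(1)) = e^(1t)·(I + t·N + (t^2/2)·N^2), where N is the 3×3 nilpotent shift.

After assembling e^{tJ} and conjugating by P, we get:

e^{tA} =
  [exp(t), t*exp(t), -t^2*exp(t)/2 + 4*t*exp(t)]
  [0, exp(t), -t*exp(t)]
  [0, 0, exp(t)]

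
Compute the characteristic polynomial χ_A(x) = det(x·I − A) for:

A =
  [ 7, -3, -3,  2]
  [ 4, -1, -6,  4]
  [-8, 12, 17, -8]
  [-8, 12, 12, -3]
x^4 - 20*x^3 + 150*x^2 - 500*x + 625

Expanding det(x·I − A) (e.g. by cofactor expansion or by noting that A is similar to its Jordan form J, which has the same characteristic polynomial as A) gives
  χ_A(x) = x^4 - 20*x^3 + 150*x^2 - 500*x + 625
which factors as (x - 5)^4. The eigenvalues (with algebraic multiplicities) are λ = 5 with multiplicity 4.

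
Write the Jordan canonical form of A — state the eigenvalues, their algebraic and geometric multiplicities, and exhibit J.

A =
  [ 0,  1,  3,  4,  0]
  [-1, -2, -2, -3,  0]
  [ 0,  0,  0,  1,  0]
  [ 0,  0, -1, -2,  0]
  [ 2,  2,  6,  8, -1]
J_2(-1) ⊕ J_2(-1) ⊕ J_1(-1)

The characteristic polynomial is
  det(x·I − A) = x^5 + 5*x^4 + 10*x^3 + 10*x^2 + 5*x + 1 = (x + 1)^5

Eigenvalues and multiplicities (the geometric multiplicity of λ is n − rank(A − λI), which equals the number of Jordan blocks for λ):
  λ = -1: algebraic multiplicity = 5, geometric multiplicity = 3

Determining the block sizes for each eigenvalue:
  λ = -1: with am = 5 and gm = 3, the partition is not yet determined (e.g. several partitions of 5 into 3 parts exist). Let N = A − (-1)·I. Computing rank(N^1) = 2, rank(N^2) = 0; the number of blocks of size ≥ j is rank(N^{j−1}) − rank(N^j), giving [3, 2]. So we have 2 block(s) of size 2, 1 block(s) of size 1 → block sizes [2, 2, 1]

Assembling the blocks gives a Jordan form
J =
  [-1,  1,  0,  0,  0]
  [ 0, -1,  0,  0,  0]
  [ 0,  0, -1,  1,  0]
  [ 0,  0,  0, -1,  0]
  [ 0,  0,  0,  0, -1]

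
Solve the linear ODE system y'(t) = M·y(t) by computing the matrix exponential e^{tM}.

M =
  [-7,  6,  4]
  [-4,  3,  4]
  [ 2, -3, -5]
e^{tM} =
  [-4*t*exp(-3*t) + exp(-3*t), 6*t*exp(-3*t), 4*t*exp(-3*t)]
  [-4*t*exp(-3*t), 6*t*exp(-3*t) + exp(-3*t), 4*t*exp(-3*t)]
  [2*t*exp(-3*t), -3*t*exp(-3*t), -2*t*exp(-3*t) + exp(-3*t)]

Strategy: write M = P · J · P⁻¹ where J is a Jordan canonical form, so e^{tM} = P · e^{tJ} · P⁻¹, and e^{tJ} can be computed block-by-block.

M has Jordan form
J =
  [-3,  1,  0]
  [ 0, -3,  0]
  [ 0,  0, -3]
(up to reordering of blocks).

Per-block formulas:
  For a 2×2 Jordan block J_2(-3): exp(t · J_2(-3)) = e^(-3t)·(I + t·N), where N is the 2×2 nilpotent shift.
  For a 1×1 block at λ = -3: exp(t · [-3]) = [e^(-3t)].

After assembling e^{tJ} and conjugating by P, we get:

e^{tM} =
  [-4*t*exp(-3*t) + exp(-3*t), 6*t*exp(-3*t), 4*t*exp(-3*t)]
  [-4*t*exp(-3*t), 6*t*exp(-3*t) + exp(-3*t), 4*t*exp(-3*t)]
  [2*t*exp(-3*t), -3*t*exp(-3*t), -2*t*exp(-3*t) + exp(-3*t)]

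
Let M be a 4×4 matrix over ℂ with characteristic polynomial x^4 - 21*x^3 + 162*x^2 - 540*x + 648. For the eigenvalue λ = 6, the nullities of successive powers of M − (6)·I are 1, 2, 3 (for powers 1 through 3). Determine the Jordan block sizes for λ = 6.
Block sizes for λ = 6: [3]

From the dimensions of kernels of powers, the number of Jordan blocks of size at least j is d_j − d_{j−1} where d_j = dim ker(N^j) (with d_0 = 0). Computing the differences gives [1, 1, 1].
The number of blocks of size exactly k is (#blocks of size ≥ k) − (#blocks of size ≥ k + 1), so the partition is: 1 block(s) of size 3.
In nonincreasing order the block sizes are [3].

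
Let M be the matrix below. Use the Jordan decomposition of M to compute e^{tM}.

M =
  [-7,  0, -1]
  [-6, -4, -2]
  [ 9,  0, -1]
e^{tM} =
  [-3*t*exp(-4*t) + exp(-4*t), 0, -t*exp(-4*t)]
  [-6*t*exp(-4*t), exp(-4*t), -2*t*exp(-4*t)]
  [9*t*exp(-4*t), 0, 3*t*exp(-4*t) + exp(-4*t)]

Strategy: write M = P · J · P⁻¹ where J is a Jordan canonical form, so e^{tM} = P · e^{tJ} · P⁻¹, and e^{tJ} can be computed block-by-block.

M has Jordan form
J =
  [-4,  1,  0]
  [ 0, -4,  0]
  [ 0,  0, -4]
(up to reordering of blocks).

Per-block formulas:
  For a 2×2 Jordan block J_2(-4): exp(t · J_2(-4)) = e^(-4t)·(I + t·N), where N is the 2×2 nilpotent shift.
  For a 1×1 block at λ = -4: exp(t · [-4]) = [e^(-4t)].

After assembling e^{tJ} and conjugating by P, we get:

e^{tM} =
  [-3*t*exp(-4*t) + exp(-4*t), 0, -t*exp(-4*t)]
  [-6*t*exp(-4*t), exp(-4*t), -2*t*exp(-4*t)]
  [9*t*exp(-4*t), 0, 3*t*exp(-4*t) + exp(-4*t)]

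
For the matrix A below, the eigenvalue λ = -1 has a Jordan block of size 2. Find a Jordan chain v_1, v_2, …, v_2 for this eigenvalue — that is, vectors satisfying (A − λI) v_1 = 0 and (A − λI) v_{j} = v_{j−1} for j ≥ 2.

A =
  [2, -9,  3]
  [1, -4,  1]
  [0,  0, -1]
A Jordan chain for λ = -1 of length 2:
v_1 = (3, 1, 0)ᵀ
v_2 = (1, 0, 0)ᵀ

Let N = A − (-1)·I. We want v_2 with N^2 v_2 = 0 but N^1 v_2 ≠ 0; then v_{j-1} := N · v_j for j = 2, …, 2.

Pick v_2 = (1, 0, 0)ᵀ.
Then v_1 = N · v_2 = (3, 1, 0)ᵀ.

Sanity check: (A − (-1)·I) v_1 = (0, 0, 0)ᵀ = 0. ✓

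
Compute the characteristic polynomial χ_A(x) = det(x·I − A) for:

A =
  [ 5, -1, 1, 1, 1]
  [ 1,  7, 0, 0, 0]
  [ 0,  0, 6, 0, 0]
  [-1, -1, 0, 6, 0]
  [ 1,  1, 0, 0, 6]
x^5 - 30*x^4 + 360*x^3 - 2160*x^2 + 6480*x - 7776

Expanding det(x·I − A) (e.g. by cofactor expansion or by noting that A is similar to its Jordan form J, which has the same characteristic polynomial as A) gives
  χ_A(x) = x^5 - 30*x^4 + 360*x^3 - 2160*x^2 + 6480*x - 7776
which factors as (x - 6)^5. The eigenvalues (with algebraic multiplicities) are λ = 6 with multiplicity 5.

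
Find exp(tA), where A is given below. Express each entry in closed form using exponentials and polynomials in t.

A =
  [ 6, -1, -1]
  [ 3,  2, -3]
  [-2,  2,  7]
e^{tA} =
  [t*exp(5*t) + exp(5*t), -t*exp(5*t), -t*exp(5*t)]
  [3*t*exp(5*t), -3*t*exp(5*t) + exp(5*t), -3*t*exp(5*t)]
  [-2*t*exp(5*t), 2*t*exp(5*t), 2*t*exp(5*t) + exp(5*t)]

Strategy: write A = P · J · P⁻¹ where J is a Jordan canonical form, so e^{tA} = P · e^{tJ} · P⁻¹, and e^{tJ} can be computed block-by-block.

A has Jordan form
J =
  [5, 1, 0]
  [0, 5, 0]
  [0, 0, 5]
(up to reordering of blocks).

Per-block formulas:
  For a 2×2 Jordan block J_2(5): exp(t · J_2(5)) = e^(5t)·(I + t·N), where N is the 2×2 nilpotent shift.
  For a 1×1 block at λ = 5: exp(t · [5]) = [e^(5t)].

After assembling e^{tJ} and conjugating by P, we get:

e^{tA} =
  [t*exp(5*t) + exp(5*t), -t*exp(5*t), -t*exp(5*t)]
  [3*t*exp(5*t), -3*t*exp(5*t) + exp(5*t), -3*t*exp(5*t)]
  [-2*t*exp(5*t), 2*t*exp(5*t), 2*t*exp(5*t) + exp(5*t)]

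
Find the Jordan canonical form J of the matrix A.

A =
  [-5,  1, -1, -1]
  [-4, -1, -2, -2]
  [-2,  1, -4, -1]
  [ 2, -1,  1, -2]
J_2(-3) ⊕ J_1(-3) ⊕ J_1(-3)

The characteristic polynomial is
  det(x·I − A) = x^4 + 12*x^3 + 54*x^2 + 108*x + 81 = (x + 3)^4

Eigenvalues and multiplicities (the geometric multiplicity of λ is n − rank(A − λI), which equals the number of Jordan blocks for λ):
  λ = -3: algebraic multiplicity = 4, geometric multiplicity = 3

Determining the block sizes for each eigenvalue:
  λ = -3: 3 blocks summing to 4 forces exactly one block of size 2 and the rest size 1 → block sizes [2, 1, 1]

Assembling the blocks gives a Jordan form
J =
  [-3,  1,  0,  0]
  [ 0, -3,  0,  0]
  [ 0,  0, -3,  0]
  [ 0,  0,  0, -3]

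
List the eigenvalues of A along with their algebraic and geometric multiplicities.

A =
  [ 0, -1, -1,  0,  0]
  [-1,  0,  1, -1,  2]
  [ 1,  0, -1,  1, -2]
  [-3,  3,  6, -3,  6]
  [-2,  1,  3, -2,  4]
λ = 0: alg = 5, geom = 3

Step 1 — factor the characteristic polynomial to read off the algebraic multiplicities:
  χ_A(x) = x^5

Step 2 — compute geometric multiplicities via the rank-nullity identity g(λ) = n − rank(A − λI):
  rank(A − (0)·I) = 2, so dim ker(A − (0)·I) = n − 2 = 3

Summary:
  λ = 0: algebraic multiplicity = 5, geometric multiplicity = 3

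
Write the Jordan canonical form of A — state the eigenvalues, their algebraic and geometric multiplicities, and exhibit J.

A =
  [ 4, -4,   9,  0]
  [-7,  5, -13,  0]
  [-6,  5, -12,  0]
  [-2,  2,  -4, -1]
J_3(-1) ⊕ J_1(-1)

The characteristic polynomial is
  det(x·I − A) = x^4 + 4*x^3 + 6*x^2 + 4*x + 1 = (x + 1)^4

Eigenvalues and multiplicities (the geometric multiplicity of λ is n − rank(A − λI), which equals the number of Jordan blocks for λ):
  λ = -1: algebraic multiplicity = 4, geometric multiplicity = 2

Determining the block sizes for each eigenvalue:
  λ = -1: with am = 4 and gm = 2, the partition is not yet determined (e.g. several partitions of 4 into 2 parts exist). Let N = A − (-1)·I. Computing rank(N^1) = 2, rank(N^2) = 1, rank(N^3) = 0; the number of blocks of size ≥ j is rank(N^{j−1}) − rank(N^j), giving [2, 1, 1]. So we have 1 block(s) of size 3, 1 block(s) of size 1 → block sizes [3, 1]

Assembling the blocks gives a Jordan form
J =
  [-1,  1,  0,  0]
  [ 0, -1,  1,  0]
  [ 0,  0, -1,  0]
  [ 0,  0,  0, -1]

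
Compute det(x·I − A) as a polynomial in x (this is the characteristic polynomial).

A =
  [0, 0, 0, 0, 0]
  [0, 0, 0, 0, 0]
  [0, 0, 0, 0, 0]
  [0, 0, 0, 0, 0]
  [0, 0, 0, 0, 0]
x^5

Expanding det(x·I − A) (e.g. by cofactor expansion or by noting that A is similar to its Jordan form J, which has the same characteristic polynomial as A) gives
  χ_A(x) = x^5
which factors as x^5. The eigenvalues (with algebraic multiplicities) are λ = 0 with multiplicity 5.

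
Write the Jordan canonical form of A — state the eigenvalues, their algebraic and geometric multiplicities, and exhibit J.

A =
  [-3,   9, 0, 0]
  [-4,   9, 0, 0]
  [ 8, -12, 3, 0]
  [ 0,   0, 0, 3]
J_2(3) ⊕ J_1(3) ⊕ J_1(3)

The characteristic polynomial is
  det(x·I − A) = x^4 - 12*x^3 + 54*x^2 - 108*x + 81 = (x - 3)^4

Eigenvalues and multiplicities (the geometric multiplicity of λ is n − rank(A − λI), which equals the number of Jordan blocks for λ):
  λ = 3: algebraic multiplicity = 4, geometric multiplicity = 3

Determining the block sizes for each eigenvalue:
  λ = 3: 3 blocks summing to 4 forces exactly one block of size 2 and the rest size 1 → block sizes [2, 1, 1]

Assembling the blocks gives a Jordan form
J =
  [3, 1, 0, 0]
  [0, 3, 0, 0]
  [0, 0, 3, 0]
  [0, 0, 0, 3]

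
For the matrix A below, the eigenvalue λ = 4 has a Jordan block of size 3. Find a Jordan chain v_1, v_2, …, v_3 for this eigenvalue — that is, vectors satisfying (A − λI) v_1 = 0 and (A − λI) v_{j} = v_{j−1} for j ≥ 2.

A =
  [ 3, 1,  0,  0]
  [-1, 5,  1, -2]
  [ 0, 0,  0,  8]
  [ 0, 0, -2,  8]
A Jordan chain for λ = 4 of length 3:
v_1 = (1, 1, 0, 0)ᵀ
v_2 = (0, 1, -4, -2)ᵀ
v_3 = (0, 0, 1, 0)ᵀ

Let N = A − (4)·I. We want v_3 with N^3 v_3 = 0 but N^2 v_3 ≠ 0; then v_{j-1} := N · v_j for j = 3, …, 2.

Pick v_3 = (0, 0, 1, 0)ᵀ.
Then v_2 = N · v_3 = (0, 1, -4, -2)ᵀ.
Then v_1 = N · v_2 = (1, 1, 0, 0)ᵀ.

Sanity check: (A − (4)·I) v_1 = (0, 0, 0, 0)ᵀ = 0. ✓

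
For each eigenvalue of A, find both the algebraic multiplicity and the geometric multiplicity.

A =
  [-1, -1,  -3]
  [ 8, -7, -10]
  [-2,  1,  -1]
λ = -3: alg = 3, geom = 1

Step 1 — factor the characteristic polynomial to read off the algebraic multiplicities:
  χ_A(x) = (x + 3)^3

Step 2 — compute geometric multiplicities via the rank-nullity identity g(λ) = n − rank(A − λI):
  rank(A − (-3)·I) = 2, so dim ker(A − (-3)·I) = n − 2 = 1

Summary:
  λ = -3: algebraic multiplicity = 3, geometric multiplicity = 1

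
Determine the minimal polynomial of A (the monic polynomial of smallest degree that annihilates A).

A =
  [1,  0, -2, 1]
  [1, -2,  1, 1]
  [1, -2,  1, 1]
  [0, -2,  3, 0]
x^3

The characteristic polynomial is χ_A(x) = x^4, so the eigenvalues are known. The minimal polynomial is
  m_A(x) = Π_λ (x − λ)^{k_λ}
where k_λ is the size of the *largest* Jordan block for λ (equivalently, the smallest k with (A − λI)^k v = 0 for every generalised eigenvector v of λ).

  λ = 0: largest Jordan block has size 3, contributing (x − 0)^3

So m_A(x) = x^3 = x^3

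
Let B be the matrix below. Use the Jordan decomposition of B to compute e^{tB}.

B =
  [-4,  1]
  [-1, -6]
e^{tB} =
  [t*exp(-5*t) + exp(-5*t), t*exp(-5*t)]
  [-t*exp(-5*t), -t*exp(-5*t) + exp(-5*t)]

Strategy: write B = P · J · P⁻¹ where J is a Jordan canonical form, so e^{tB} = P · e^{tJ} · P⁻¹, and e^{tJ} can be computed block-by-block.

B has Jordan form
J =
  [-5,  1]
  [ 0, -5]
(up to reordering of blocks).

Per-block formulas:
  For a 2×2 Jordan block J_2(-5): exp(t · J_2(-5)) = e^(-5t)·(I + t·N), where N is the 2×2 nilpotent shift.

After assembling e^{tJ} and conjugating by P, we get:

e^{tB} =
  [t*exp(-5*t) + exp(-5*t), t*exp(-5*t)]
  [-t*exp(-5*t), -t*exp(-5*t) + exp(-5*t)]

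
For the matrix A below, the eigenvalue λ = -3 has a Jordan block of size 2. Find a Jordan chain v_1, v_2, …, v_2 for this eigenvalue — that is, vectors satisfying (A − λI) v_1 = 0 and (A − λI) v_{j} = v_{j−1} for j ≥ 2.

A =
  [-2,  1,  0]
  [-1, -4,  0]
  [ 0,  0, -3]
A Jordan chain for λ = -3 of length 2:
v_1 = (1, -1, 0)ᵀ
v_2 = (1, 0, 0)ᵀ

Let N = A − (-3)·I. We want v_2 with N^2 v_2 = 0 but N^1 v_2 ≠ 0; then v_{j-1} := N · v_j for j = 2, …, 2.

Pick v_2 = (1, 0, 0)ᵀ.
Then v_1 = N · v_2 = (1, -1, 0)ᵀ.

Sanity check: (A − (-3)·I) v_1 = (0, 0, 0)ᵀ = 0. ✓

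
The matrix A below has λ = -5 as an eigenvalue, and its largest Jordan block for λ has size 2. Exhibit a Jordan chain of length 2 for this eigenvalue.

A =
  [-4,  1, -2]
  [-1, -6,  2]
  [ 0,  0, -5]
A Jordan chain for λ = -5 of length 2:
v_1 = (1, -1, 0)ᵀ
v_2 = (1, 0, 0)ᵀ

Let N = A − (-5)·I. We want v_2 with N^2 v_2 = 0 but N^1 v_2 ≠ 0; then v_{j-1} := N · v_j for j = 2, …, 2.

Pick v_2 = (1, 0, 0)ᵀ.
Then v_1 = N · v_2 = (1, -1, 0)ᵀ.

Sanity check: (A − (-5)·I) v_1 = (0, 0, 0)ᵀ = 0. ✓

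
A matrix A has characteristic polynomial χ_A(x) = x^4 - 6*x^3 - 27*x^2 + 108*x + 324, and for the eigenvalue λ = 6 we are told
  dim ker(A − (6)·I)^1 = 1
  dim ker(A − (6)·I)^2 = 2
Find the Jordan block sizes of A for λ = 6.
Block sizes for λ = 6: [2]

From the dimensions of kernels of powers, the number of Jordan blocks of size at least j is d_j − d_{j−1} where d_j = dim ker(N^j) (with d_0 = 0). Computing the differences gives [1, 1].
The number of blocks of size exactly k is (#blocks of size ≥ k) − (#blocks of size ≥ k + 1), so the partition is: 1 block(s) of size 2.
In nonincreasing order the block sizes are [2].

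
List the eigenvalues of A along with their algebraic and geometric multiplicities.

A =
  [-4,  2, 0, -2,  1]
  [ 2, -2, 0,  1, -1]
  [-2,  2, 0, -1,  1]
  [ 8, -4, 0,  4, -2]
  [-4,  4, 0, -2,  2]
λ = 0: alg = 5, geom = 3

Step 1 — factor the characteristic polynomial to read off the algebraic multiplicities:
  χ_A(x) = x^5

Step 2 — compute geometric multiplicities via the rank-nullity identity g(λ) = n − rank(A − λI):
  rank(A − (0)·I) = 2, so dim ker(A − (0)·I) = n − 2 = 3

Summary:
  λ = 0: algebraic multiplicity = 5, geometric multiplicity = 3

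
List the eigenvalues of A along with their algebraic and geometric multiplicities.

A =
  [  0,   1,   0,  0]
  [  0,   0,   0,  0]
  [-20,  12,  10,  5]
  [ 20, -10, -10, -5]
λ = 0: alg = 3, geom = 2; λ = 5: alg = 1, geom = 1

Step 1 — factor the characteristic polynomial to read off the algebraic multiplicities:
  χ_A(x) = x^3*(x - 5)

Step 2 — compute geometric multiplicities via the rank-nullity identity g(λ) = n − rank(A − λI):
  rank(A − (0)·I) = 2, so dim ker(A − (0)·I) = n − 2 = 2
  rank(A − (5)·I) = 3, so dim ker(A − (5)·I) = n − 3 = 1

Summary:
  λ = 0: algebraic multiplicity = 3, geometric multiplicity = 2
  λ = 5: algebraic multiplicity = 1, geometric multiplicity = 1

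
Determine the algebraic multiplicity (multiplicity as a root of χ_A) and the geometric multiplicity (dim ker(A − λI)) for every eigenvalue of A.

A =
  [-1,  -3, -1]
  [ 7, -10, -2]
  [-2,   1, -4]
λ = -5: alg = 3, geom = 1

Step 1 — factor the characteristic polynomial to read off the algebraic multiplicities:
  χ_A(x) = (x + 5)^3

Step 2 — compute geometric multiplicities via the rank-nullity identity g(λ) = n − rank(A − λI):
  rank(A − (-5)·I) = 2, so dim ker(A − (-5)·I) = n − 2 = 1

Summary:
  λ = -5: algebraic multiplicity = 3, geometric multiplicity = 1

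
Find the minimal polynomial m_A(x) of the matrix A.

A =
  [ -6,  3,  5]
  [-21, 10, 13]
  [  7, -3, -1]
x^3 - 3*x^2 + 3*x - 1

The characteristic polynomial is χ_A(x) = (x - 1)^3, so the eigenvalues are known. The minimal polynomial is
  m_A(x) = Π_λ (x − λ)^{k_λ}
where k_λ is the size of the *largest* Jordan block for λ (equivalently, the smallest k with (A − λI)^k v = 0 for every generalised eigenvector v of λ).

  λ = 1: largest Jordan block has size 3, contributing (x − 1)^3

So m_A(x) = (x - 1)^3 = x^3 - 3*x^2 + 3*x - 1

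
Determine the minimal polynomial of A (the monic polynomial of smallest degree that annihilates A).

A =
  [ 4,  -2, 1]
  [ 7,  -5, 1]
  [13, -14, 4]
x^3 - 3*x^2 - 9*x + 27

The characteristic polynomial is χ_A(x) = (x - 3)^2*(x + 3), so the eigenvalues are known. The minimal polynomial is
  m_A(x) = Π_λ (x − λ)^{k_λ}
where k_λ is the size of the *largest* Jordan block for λ (equivalently, the smallest k with (A − λI)^k v = 0 for every generalised eigenvector v of λ).

  λ = -3: largest Jordan block has size 1, contributing (x + 3)
  λ = 3: largest Jordan block has size 2, contributing (x − 3)^2

So m_A(x) = (x - 3)^2*(x + 3) = x^3 - 3*x^2 - 9*x + 27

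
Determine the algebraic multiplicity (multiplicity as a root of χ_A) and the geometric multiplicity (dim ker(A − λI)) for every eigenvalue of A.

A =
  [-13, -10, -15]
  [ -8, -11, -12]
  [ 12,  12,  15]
λ = -3: alg = 3, geom = 2

Step 1 — factor the characteristic polynomial to read off the algebraic multiplicities:
  χ_A(x) = (x + 3)^3

Step 2 — compute geometric multiplicities via the rank-nullity identity g(λ) = n − rank(A − λI):
  rank(A − (-3)·I) = 1, so dim ker(A − (-3)·I) = n − 1 = 2

Summary:
  λ = -3: algebraic multiplicity = 3, geometric multiplicity = 2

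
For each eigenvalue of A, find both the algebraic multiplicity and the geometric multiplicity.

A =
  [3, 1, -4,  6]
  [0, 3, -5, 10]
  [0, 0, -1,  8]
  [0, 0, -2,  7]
λ = 3: alg = 4, geom = 2

Step 1 — factor the characteristic polynomial to read off the algebraic multiplicities:
  χ_A(x) = (x - 3)^4

Step 2 — compute geometric multiplicities via the rank-nullity identity g(λ) = n − rank(A − λI):
  rank(A − (3)·I) = 2, so dim ker(A − (3)·I) = n − 2 = 2

Summary:
  λ = 3: algebraic multiplicity = 4, geometric multiplicity = 2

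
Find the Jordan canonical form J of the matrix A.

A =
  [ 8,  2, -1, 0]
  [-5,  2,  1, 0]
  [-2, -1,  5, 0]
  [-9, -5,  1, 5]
J_3(5) ⊕ J_1(5)

The characteristic polynomial is
  det(x·I − A) = x^4 - 20*x^3 + 150*x^2 - 500*x + 625 = (x - 5)^4

Eigenvalues and multiplicities (the geometric multiplicity of λ is n − rank(A − λI), which equals the number of Jordan blocks for λ):
  λ = 5: algebraic multiplicity = 4, geometric multiplicity = 2

Determining the block sizes for each eigenvalue:
  λ = 5: with am = 4 and gm = 2, the partition is not yet determined (e.g. several partitions of 4 into 2 parts exist). Let N = A − (5)·I. Computing rank(N^1) = 2, rank(N^2) = 1, rank(N^3) = 0; the number of blocks of size ≥ j is rank(N^{j−1}) − rank(N^j), giving [2, 1, 1]. So we have 1 block(s) of size 3, 1 block(s) of size 1 → block sizes [3, 1]

Assembling the blocks gives a Jordan form
J =
  [5, 1, 0, 0]
  [0, 5, 1, 0]
  [0, 0, 5, 0]
  [0, 0, 0, 5]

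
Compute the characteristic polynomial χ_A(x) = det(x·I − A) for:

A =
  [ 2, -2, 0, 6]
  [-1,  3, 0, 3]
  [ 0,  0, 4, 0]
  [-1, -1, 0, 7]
x^4 - 16*x^3 + 96*x^2 - 256*x + 256

Expanding det(x·I − A) (e.g. by cofactor expansion or by noting that A is similar to its Jordan form J, which has the same characteristic polynomial as A) gives
  χ_A(x) = x^4 - 16*x^3 + 96*x^2 - 256*x + 256
which factors as (x - 4)^4. The eigenvalues (with algebraic multiplicities) are λ = 4 with multiplicity 4.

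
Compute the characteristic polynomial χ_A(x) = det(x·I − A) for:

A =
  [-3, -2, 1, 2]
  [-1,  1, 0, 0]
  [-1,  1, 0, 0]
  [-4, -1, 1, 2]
x^4

Expanding det(x·I − A) (e.g. by cofactor expansion or by noting that A is similar to its Jordan form J, which has the same characteristic polynomial as A) gives
  χ_A(x) = x^4
which factors as x^4. The eigenvalues (with algebraic multiplicities) are λ = 0 with multiplicity 4.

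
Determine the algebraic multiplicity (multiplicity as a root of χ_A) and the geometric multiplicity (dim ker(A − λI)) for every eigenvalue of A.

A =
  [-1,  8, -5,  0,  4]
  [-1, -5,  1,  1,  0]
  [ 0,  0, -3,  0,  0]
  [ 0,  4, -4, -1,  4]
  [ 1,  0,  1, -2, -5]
λ = -3: alg = 5, geom = 2

Step 1 — factor the characteristic polynomial to read off the algebraic multiplicities:
  χ_A(x) = (x + 3)^5

Step 2 — compute geometric multiplicities via the rank-nullity identity g(λ) = n − rank(A − λI):
  rank(A − (-3)·I) = 3, so dim ker(A − (-3)·I) = n − 3 = 2

Summary:
  λ = -3: algebraic multiplicity = 5, geometric multiplicity = 2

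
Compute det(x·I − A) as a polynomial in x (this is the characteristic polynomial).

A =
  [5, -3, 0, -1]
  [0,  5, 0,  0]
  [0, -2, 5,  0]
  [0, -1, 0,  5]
x^4 - 20*x^3 + 150*x^2 - 500*x + 625

Expanding det(x·I − A) (e.g. by cofactor expansion or by noting that A is similar to its Jordan form J, which has the same characteristic polynomial as A) gives
  χ_A(x) = x^4 - 20*x^3 + 150*x^2 - 500*x + 625
which factors as (x - 5)^4. The eigenvalues (with algebraic multiplicities) are λ = 5 with multiplicity 4.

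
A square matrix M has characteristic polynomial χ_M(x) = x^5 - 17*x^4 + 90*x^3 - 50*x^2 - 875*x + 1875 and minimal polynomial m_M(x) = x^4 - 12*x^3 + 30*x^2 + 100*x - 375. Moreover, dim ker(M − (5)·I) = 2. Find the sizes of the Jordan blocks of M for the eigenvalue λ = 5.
Block sizes for λ = 5: [3, 1]

Step 1 — from the characteristic polynomial, algebraic multiplicity of λ = 5 is 4. From dim ker(M − (5)·I) = 2, there are exactly 2 Jordan blocks for λ = 5.
Step 2 — from the minimal polynomial, the factor (x − 5)^3 tells us the largest block for λ = 5 has size 3.
Step 3 — with total size 4, 2 blocks, and largest block 3, the block sizes (in nonincreasing order) are [3, 1].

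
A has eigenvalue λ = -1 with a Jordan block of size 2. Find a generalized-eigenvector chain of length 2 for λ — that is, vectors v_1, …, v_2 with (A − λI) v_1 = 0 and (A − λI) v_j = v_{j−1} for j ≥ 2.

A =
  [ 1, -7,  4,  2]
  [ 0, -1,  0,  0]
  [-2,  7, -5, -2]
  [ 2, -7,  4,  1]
A Jordan chain for λ = -1 of length 2:
v_1 = (2, 0, -2, 2)ᵀ
v_2 = (1, 0, 0, 0)ᵀ

Let N = A − (-1)·I. We want v_2 with N^2 v_2 = 0 but N^1 v_2 ≠ 0; then v_{j-1} := N · v_j for j = 2, …, 2.

Pick v_2 = (1, 0, 0, 0)ᵀ.
Then v_1 = N · v_2 = (2, 0, -2, 2)ᵀ.

Sanity check: (A − (-1)·I) v_1 = (0, 0, 0, 0)ᵀ = 0. ✓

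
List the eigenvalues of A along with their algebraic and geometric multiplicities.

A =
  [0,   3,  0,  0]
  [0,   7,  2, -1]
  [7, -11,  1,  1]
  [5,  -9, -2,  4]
λ = 3: alg = 4, geom = 2

Step 1 — factor the characteristic polynomial to read off the algebraic multiplicities:
  χ_A(x) = (x - 3)^4

Step 2 — compute geometric multiplicities via the rank-nullity identity g(λ) = n − rank(A − λI):
  rank(A − (3)·I) = 2, so dim ker(A − (3)·I) = n − 2 = 2

Summary:
  λ = 3: algebraic multiplicity = 4, geometric multiplicity = 2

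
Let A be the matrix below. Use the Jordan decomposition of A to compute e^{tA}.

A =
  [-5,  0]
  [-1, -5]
e^{tA} =
  [exp(-5*t), 0]
  [-t*exp(-5*t), exp(-5*t)]

Strategy: write A = P · J · P⁻¹ where J is a Jordan canonical form, so e^{tA} = P · e^{tJ} · P⁻¹, and e^{tJ} can be computed block-by-block.

A has Jordan form
J =
  [-5,  1]
  [ 0, -5]
(up to reordering of blocks).

Per-block formulas:
  For a 2×2 Jordan block J_2(-5): exp(t · J_2(-5)) = e^(-5t)·(I + t·N), where N is the 2×2 nilpotent shift.

After assembling e^{tJ} and conjugating by P, we get:

e^{tA} =
  [exp(-5*t), 0]
  [-t*exp(-5*t), exp(-5*t)]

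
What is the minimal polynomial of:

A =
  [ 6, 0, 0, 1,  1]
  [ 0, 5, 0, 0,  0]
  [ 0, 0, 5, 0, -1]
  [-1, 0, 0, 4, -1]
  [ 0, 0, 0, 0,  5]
x^2 - 10*x + 25

The characteristic polynomial is χ_A(x) = (x - 5)^5, so the eigenvalues are known. The minimal polynomial is
  m_A(x) = Π_λ (x − λ)^{k_λ}
where k_λ is the size of the *largest* Jordan block for λ (equivalently, the smallest k with (A − λI)^k v = 0 for every generalised eigenvector v of λ).

  λ = 5: largest Jordan block has size 2, contributing (x − 5)^2

So m_A(x) = (x - 5)^2 = x^2 - 10*x + 25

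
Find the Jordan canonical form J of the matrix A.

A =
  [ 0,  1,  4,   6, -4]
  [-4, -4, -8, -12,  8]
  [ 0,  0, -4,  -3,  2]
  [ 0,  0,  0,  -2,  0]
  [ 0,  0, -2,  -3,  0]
J_2(-2) ⊕ J_2(-2) ⊕ J_1(-2)

The characteristic polynomial is
  det(x·I − A) = x^5 + 10*x^4 + 40*x^3 + 80*x^2 + 80*x + 32 = (x + 2)^5

Eigenvalues and multiplicities (the geometric multiplicity of λ is n − rank(A − λI), which equals the number of Jordan blocks for λ):
  λ = -2: algebraic multiplicity = 5, geometric multiplicity = 3

Determining the block sizes for each eigenvalue:
  λ = -2: with am = 5 and gm = 3, the partition is not yet determined (e.g. several partitions of 5 into 3 parts exist). Let N = A − (-2)·I. Computing rank(N^1) = 2, rank(N^2) = 0; the number of blocks of size ≥ j is rank(N^{j−1}) − rank(N^j), giving [3, 2]. So we have 2 block(s) of size 2, 1 block(s) of size 1 → block sizes [2, 2, 1]

Assembling the blocks gives a Jordan form
J =
  [-2,  1,  0,  0,  0]
  [ 0, -2,  0,  0,  0]
  [ 0,  0, -2,  1,  0]
  [ 0,  0,  0, -2,  0]
  [ 0,  0,  0,  0, -2]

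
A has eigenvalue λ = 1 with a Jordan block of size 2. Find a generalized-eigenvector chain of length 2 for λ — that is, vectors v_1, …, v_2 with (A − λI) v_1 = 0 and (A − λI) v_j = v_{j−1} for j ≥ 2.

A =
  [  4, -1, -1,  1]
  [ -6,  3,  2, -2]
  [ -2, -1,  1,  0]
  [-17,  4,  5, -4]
A Jordan chain for λ = 1 of length 2:
v_1 = (3, -6, -2, -17)ᵀ
v_2 = (1, 0, 0, 0)ᵀ

Let N = A − (1)·I. We want v_2 with N^2 v_2 = 0 but N^1 v_2 ≠ 0; then v_{j-1} := N · v_j for j = 2, …, 2.

Pick v_2 = (1, 0, 0, 0)ᵀ.
Then v_1 = N · v_2 = (3, -6, -2, -17)ᵀ.

Sanity check: (A − (1)·I) v_1 = (0, 0, 0, 0)ᵀ = 0. ✓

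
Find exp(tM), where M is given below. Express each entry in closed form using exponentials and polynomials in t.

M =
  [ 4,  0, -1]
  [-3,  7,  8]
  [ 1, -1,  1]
e^{tM} =
  [-t^2*exp(4*t)/2 + exp(4*t), t^2*exp(4*t)/2, 3*t^2*exp(4*t)/2 - t*exp(4*t)]
  [-t^2*exp(4*t)/2 - 3*t*exp(4*t), t^2*exp(4*t)/2 + 3*t*exp(4*t) + exp(4*t), 3*t^2*exp(4*t)/2 + 8*t*exp(4*t)]
  [t*exp(4*t), -t*exp(4*t), -3*t*exp(4*t) + exp(4*t)]

Strategy: write M = P · J · P⁻¹ where J is a Jordan canonical form, so e^{tM} = P · e^{tJ} · P⁻¹, and e^{tJ} can be computed block-by-block.

M has Jordan form
J =
  [4, 1, 0]
  [0, 4, 1]
  [0, 0, 4]
(up to reordering of blocks).

Per-block formulas:
  For a 3×3 Jordan block J_3(4): exp(t · J_3(4)) = e^(4t)·(I + t·N + (t^2/2)·N^2), where N is the 3×3 nilpotent shift.

After assembling e^{tJ} and conjugating by P, we get:

e^{tM} =
  [-t^2*exp(4*t)/2 + exp(4*t), t^2*exp(4*t)/2, 3*t^2*exp(4*t)/2 - t*exp(4*t)]
  [-t^2*exp(4*t)/2 - 3*t*exp(4*t), t^2*exp(4*t)/2 + 3*t*exp(4*t) + exp(4*t), 3*t^2*exp(4*t)/2 + 8*t*exp(4*t)]
  [t*exp(4*t), -t*exp(4*t), -3*t*exp(4*t) + exp(4*t)]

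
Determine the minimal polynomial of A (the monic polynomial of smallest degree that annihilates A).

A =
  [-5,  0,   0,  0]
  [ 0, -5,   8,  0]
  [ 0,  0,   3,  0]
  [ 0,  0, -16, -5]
x^2 + 2*x - 15

The characteristic polynomial is χ_A(x) = (x - 3)*(x + 5)^3, so the eigenvalues are known. The minimal polynomial is
  m_A(x) = Π_λ (x − λ)^{k_λ}
where k_λ is the size of the *largest* Jordan block for λ (equivalently, the smallest k with (A − λI)^k v = 0 for every generalised eigenvector v of λ).

  λ = -5: largest Jordan block has size 1, contributing (x + 5)
  λ = 3: largest Jordan block has size 1, contributing (x − 3)

So m_A(x) = (x - 3)*(x + 5) = x^2 + 2*x - 15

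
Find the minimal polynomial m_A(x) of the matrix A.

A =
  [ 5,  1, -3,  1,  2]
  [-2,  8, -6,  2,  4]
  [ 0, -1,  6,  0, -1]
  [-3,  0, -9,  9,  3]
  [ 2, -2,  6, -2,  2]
x^2 - 12*x + 36

The characteristic polynomial is χ_A(x) = (x - 6)^5, so the eigenvalues are known. The minimal polynomial is
  m_A(x) = Π_λ (x − λ)^{k_λ}
where k_λ is the size of the *largest* Jordan block for λ (equivalently, the smallest k with (A − λI)^k v = 0 for every generalised eigenvector v of λ).

  λ = 6: largest Jordan block has size 2, contributing (x − 6)^2

So m_A(x) = (x - 6)^2 = x^2 - 12*x + 36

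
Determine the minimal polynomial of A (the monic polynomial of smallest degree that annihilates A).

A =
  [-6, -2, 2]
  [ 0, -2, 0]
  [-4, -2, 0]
x^2 + 6*x + 8

The characteristic polynomial is χ_A(x) = (x + 2)^2*(x + 4), so the eigenvalues are known. The minimal polynomial is
  m_A(x) = Π_λ (x − λ)^{k_λ}
where k_λ is the size of the *largest* Jordan block for λ (equivalently, the smallest k with (A − λI)^k v = 0 for every generalised eigenvector v of λ).

  λ = -4: largest Jordan block has size 1, contributing (x + 4)
  λ = -2: largest Jordan block has size 1, contributing (x + 2)

So m_A(x) = (x + 2)*(x + 4) = x^2 + 6*x + 8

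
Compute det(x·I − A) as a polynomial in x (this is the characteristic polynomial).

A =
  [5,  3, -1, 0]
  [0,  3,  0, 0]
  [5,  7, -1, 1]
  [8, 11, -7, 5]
x^4 - 12*x^3 + 54*x^2 - 108*x + 81

Expanding det(x·I − A) (e.g. by cofactor expansion or by noting that A is similar to its Jordan form J, which has the same characteristic polynomial as A) gives
  χ_A(x) = x^4 - 12*x^3 + 54*x^2 - 108*x + 81
which factors as (x - 3)^4. The eigenvalues (with algebraic multiplicities) are λ = 3 with multiplicity 4.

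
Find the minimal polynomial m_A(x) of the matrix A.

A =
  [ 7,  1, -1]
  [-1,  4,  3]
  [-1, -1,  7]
x^3 - 18*x^2 + 108*x - 216

The characteristic polynomial is χ_A(x) = (x - 6)^3, so the eigenvalues are known. The minimal polynomial is
  m_A(x) = Π_λ (x − λ)^{k_λ}
where k_λ is the size of the *largest* Jordan block for λ (equivalently, the smallest k with (A − λI)^k v = 0 for every generalised eigenvector v of λ).

  λ = 6: largest Jordan block has size 3, contributing (x − 6)^3

So m_A(x) = (x - 6)^3 = x^3 - 18*x^2 + 108*x - 216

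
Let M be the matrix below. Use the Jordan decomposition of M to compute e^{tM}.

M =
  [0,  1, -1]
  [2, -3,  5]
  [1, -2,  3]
e^{tM} =
  [t^2/2 + 1, -t^2/2 + t, t^2 - t]
  [-t^2/2 + 2*t, t^2/2 - 3*t + 1, -t^2 + 5*t]
  [-t^2/2 + t, t^2/2 - 2*t, -t^2 + 3*t + 1]

Strategy: write M = P · J · P⁻¹ where J is a Jordan canonical form, so e^{tM} = P · e^{tJ} · P⁻¹, and e^{tJ} can be computed block-by-block.

M has Jordan form
J =
  [0, 1, 0]
  [0, 0, 1]
  [0, 0, 0]
(up to reordering of blocks).

Per-block formulas:
  For a 3×3 Jordan block J_3(0): exp(t · J_3(0)) = e^(0t)·(I + t·N + (t^2/2)·N^2), where N is the 3×3 nilpotent shift.

After assembling e^{tJ} and conjugating by P, we get:

e^{tM} =
  [t^2/2 + 1, -t^2/2 + t, t^2 - t]
  [-t^2/2 + 2*t, t^2/2 - 3*t + 1, -t^2 + 5*t]
  [-t^2/2 + t, t^2/2 - 2*t, -t^2 + 3*t + 1]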